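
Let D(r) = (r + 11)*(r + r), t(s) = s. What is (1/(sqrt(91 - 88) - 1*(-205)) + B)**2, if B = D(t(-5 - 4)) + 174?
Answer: 8407799044021/441462121 - 5799241*sqrt(3)/882924242 ≈ 19045.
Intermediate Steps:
D(r) = 2*r*(11 + r) (D(r) = (11 + r)*(2*r) = 2*r*(11 + r))
B = 138 (B = 2*(-5 - 4)*(11 + (-5 - 4)) + 174 = 2*(-9)*(11 - 9) + 174 = 2*(-9)*2 + 174 = -36 + 174 = 138)
(1/(sqrt(91 - 88) - 1*(-205)) + B)**2 = (1/(sqrt(91 - 88) - 1*(-205)) + 138)**2 = (1/(sqrt(3) + 205) + 138)**2 = (1/(205 + sqrt(3)) + 138)**2 = (138 + 1/(205 + sqrt(3)))**2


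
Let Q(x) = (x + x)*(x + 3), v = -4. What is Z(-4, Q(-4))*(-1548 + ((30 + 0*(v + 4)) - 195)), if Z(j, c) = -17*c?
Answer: 232968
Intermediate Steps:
Q(x) = 2*x*(3 + x) (Q(x) = (2*x)*(3 + x) = 2*x*(3 + x))
Z(-4, Q(-4))*(-1548 + ((30 + 0*(v + 4)) - 195)) = (-34*(-4)*(3 - 4))*(-1548 + ((30 + 0*(-4 + 4)) - 195)) = (-34*(-4)*(-1))*(-1548 + ((30 + 0*0) - 195)) = (-17*8)*(-1548 + ((30 + 0) - 195)) = -136*(-1548 + (30 - 195)) = -136*(-1548 - 165) = -136*(-1713) = 232968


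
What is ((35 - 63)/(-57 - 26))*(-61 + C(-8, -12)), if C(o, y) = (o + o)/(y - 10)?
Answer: -18564/913 ≈ -20.333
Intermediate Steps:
C(o, y) = 2*o/(-10 + y) (C(o, y) = (2*o)/(-10 + y) = 2*o/(-10 + y))
((35 - 63)/(-57 - 26))*(-61 + C(-8, -12)) = ((35 - 63)/(-57 - 26))*(-61 + 2*(-8)/(-10 - 12)) = (-28/(-83))*(-61 + 2*(-8)/(-22)) = (-28*(-1/83))*(-61 + 2*(-8)*(-1/22)) = 28*(-61 + 8/11)/83 = (28/83)*(-663/11) = -18564/913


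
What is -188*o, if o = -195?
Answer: 36660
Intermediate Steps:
-188*o = -188*(-195) = 36660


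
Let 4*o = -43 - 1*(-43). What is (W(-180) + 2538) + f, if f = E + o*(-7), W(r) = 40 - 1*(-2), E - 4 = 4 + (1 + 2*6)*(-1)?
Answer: 2575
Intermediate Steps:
E = -5 (E = 4 + (4 + (1 + 2*6)*(-1)) = 4 + (4 + (1 + 12)*(-1)) = 4 + (4 + 13*(-1)) = 4 + (4 - 13) = 4 - 9 = -5)
W(r) = 42 (W(r) = 40 + 2 = 42)
o = 0 (o = (-43 - 1*(-43))/4 = (-43 + 43)/4 = (¼)*0 = 0)
f = -5 (f = -5 + 0*(-7) = -5 + 0 = -5)
(W(-180) + 2538) + f = (42 + 2538) - 5 = 2580 - 5 = 2575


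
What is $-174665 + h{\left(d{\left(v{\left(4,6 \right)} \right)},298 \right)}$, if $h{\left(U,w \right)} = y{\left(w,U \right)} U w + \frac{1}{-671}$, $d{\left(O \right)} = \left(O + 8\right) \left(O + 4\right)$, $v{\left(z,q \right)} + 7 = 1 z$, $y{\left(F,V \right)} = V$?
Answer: $- \frac{112201266}{671} \approx -1.6722 \cdot 10^{5}$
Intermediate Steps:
$v{\left(z,q \right)} = -7 + z$ ($v{\left(z,q \right)} = -7 + 1 z = -7 + z$)
$d{\left(O \right)} = \left(4 + O\right) \left(8 + O\right)$ ($d{\left(O \right)} = \left(8 + O\right) \left(4 + O\right) = \left(4 + O\right) \left(8 + O\right)$)
$h{\left(U,w \right)} = - \frac{1}{671} + w U^{2}$ ($h{\left(U,w \right)} = U U w + \frac{1}{-671} = U^{2} w - \frac{1}{671} = w U^{2} - \frac{1}{671} = - \frac{1}{671} + w U^{2}$)
$-174665 + h{\left(d{\left(v{\left(4,6 \right)} \right)},298 \right)} = -174665 - \left(\frac{1}{671} - 298 \left(32 + \left(-7 + 4\right)^{2} + 12 \left(-7 + 4\right)\right)^{2}\right) = -174665 - \left(\frac{1}{671} - 298 \left(32 + \left(-3\right)^{2} + 12 \left(-3\right)\right)^{2}\right) = -174665 - \left(\frac{1}{671} - 298 \left(32 + 9 - 36\right)^{2}\right) = -174665 - \left(\frac{1}{671} - 298 \cdot 5^{2}\right) = -174665 + \left(- \frac{1}{671} + 298 \cdot 25\right) = -174665 + \left(- \frac{1}{671} + 7450\right) = -174665 + \frac{4998949}{671} = - \frac{112201266}{671}$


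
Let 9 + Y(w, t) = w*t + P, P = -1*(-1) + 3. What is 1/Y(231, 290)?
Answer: 1/66985 ≈ 1.4929e-5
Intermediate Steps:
P = 4 (P = 1 + 3 = 4)
Y(w, t) = -5 + t*w (Y(w, t) = -9 + (w*t + 4) = -9 + (t*w + 4) = -9 + (4 + t*w) = -5 + t*w)
1/Y(231, 290) = 1/(-5 + 290*231) = 1/(-5 + 66990) = 1/66985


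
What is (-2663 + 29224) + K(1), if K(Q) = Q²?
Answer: 26562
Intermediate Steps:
(-2663 + 29224) + K(1) = (-2663 + 29224) + 1² = 26561 + 1 = 26562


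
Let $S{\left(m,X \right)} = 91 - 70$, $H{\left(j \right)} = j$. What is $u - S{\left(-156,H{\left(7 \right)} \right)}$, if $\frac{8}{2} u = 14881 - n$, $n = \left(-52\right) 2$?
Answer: $\frac{14901}{4} \approx 3725.3$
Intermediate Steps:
$n = -104$
$S{\left(m,X \right)} = 21$ ($S{\left(m,X \right)} = 91 - 70 = 21$)
$u = \frac{14985}{4}$ ($u = \frac{14881 - -104}{4} = \frac{14881 + 104}{4} = \frac{1}{4} \cdot 14985 = \frac{14985}{4} \approx 3746.3$)
$u - S{\left(-156,H{\left(7 \right)} \right)} = \frac{14985}{4} - 21 = \frac{14901}{4}$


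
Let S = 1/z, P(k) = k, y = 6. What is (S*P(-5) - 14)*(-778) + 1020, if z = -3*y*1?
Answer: 105263/9 ≈ 11696.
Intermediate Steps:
z = -18 (z = -3*6*1 = -18*1 = -18)
S = -1/18 (S = 1/(-18) = -1/18 ≈ -0.055556)
(S*P(-5) - 14)*(-778) + 1020 = (-1/18*(-5) - 14)*(-778) + 1020 = (5/18 - 14)*(-778) + 1020 = -247/18*(-778) + 1020 = 96083/9 + 1020 = 105263/9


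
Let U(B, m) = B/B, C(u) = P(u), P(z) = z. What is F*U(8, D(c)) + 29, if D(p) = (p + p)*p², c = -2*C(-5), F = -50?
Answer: -21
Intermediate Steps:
C(u) = u
c = 10 (c = -2*(-5) = 10)
D(p) = 2*p³ (D(p) = (2*p)*p² = 2*p³)
U(B, m) = 1
F*U(8, D(c)) + 29 = -50*1 + 29 = -50 + 29 = -21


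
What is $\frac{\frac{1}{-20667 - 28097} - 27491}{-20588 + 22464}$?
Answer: $- \frac{1340571125}{91481264} \approx -14.654$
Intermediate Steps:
$\frac{\frac{1}{-20667 - 28097} - 27491}{-20588 + 22464} = \frac{\frac{1}{-48764} - 27491}{1876} = \left(- \frac{1}{48764} - 27491\right) \frac{1}{1876} = \left(- \frac{1340571125}{48764}\right) \frac{1}{1876} = - \frac{1340571125}{91481264}$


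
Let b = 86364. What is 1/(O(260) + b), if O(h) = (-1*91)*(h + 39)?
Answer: 1/59155 ≈ 1.6905e-5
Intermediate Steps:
O(h) = -3549 - 91*h (O(h) = -91*(39 + h) = -3549 - 91*h)
1/(O(260) + b) = 1/((-3549 - 91*260) + 86364) = 1/((-3549 - 23660) + 86364) = 1/(-27209 + 86364) = 1/59155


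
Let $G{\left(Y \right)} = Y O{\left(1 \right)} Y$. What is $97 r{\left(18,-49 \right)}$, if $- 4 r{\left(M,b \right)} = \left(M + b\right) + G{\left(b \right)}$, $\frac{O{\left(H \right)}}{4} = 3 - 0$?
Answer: $- \frac{2791757}{4} \approx -6.9794 \cdot 10^{5}$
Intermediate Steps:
$O{\left(H \right)} = 12$ ($O{\left(H \right)} = 4 \left(3 - 0\right) = 4 \left(3 + 0\right) = 4 \cdot 3 = 12$)
$G{\left(Y \right)} = 12 Y^{2}$ ($G{\left(Y \right)} = Y 12 Y = 12 Y Y = 12 Y^{2}$)
$r{\left(M,b \right)} = - 3 b^{2} - \frac{M}{4} - \frac{b}{4}$ ($r{\left(M,b \right)} = - \frac{\left(M + b\right) + 12 b^{2}}{4} = - \frac{M + b + 12 b^{2}}{4} = - 3 b^{2} - \frac{M}{4} - \frac{b}{4}$)
$97 r{\left(18,-49 \right)} = 97 \left(- 3 \left(-49\right)^{2} - \frac{9}{2} - - \frac{49}{4}\right) = 97 \left(\left(-3\right) 2401 - \frac{9}{2} + \frac{49}{4}\right) = 97 \left(-7203 - \frac{9}{2} + \frac{49}{4}\right) = 97 \left(- \frac{28781}{4}\right) = - \frac{2791757}{4}$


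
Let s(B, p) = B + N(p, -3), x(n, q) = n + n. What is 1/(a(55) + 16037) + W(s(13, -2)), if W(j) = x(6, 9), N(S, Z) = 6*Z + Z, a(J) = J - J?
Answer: 192445/16037 ≈ 12.000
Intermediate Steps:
a(J) = 0
N(S, Z) = 7*Z
x(n, q) = 2*n
s(B, p) = -21 + B (s(B, p) = B + 7*(-3) = B - 21 = -21 + B)
W(j) = 12 (W(j) = 2*6 = 12)
1/(a(55) + 16037) + W(s(13, -2)) = 1/(0 + 16037) + 12 = 1/16037 + 12 = 192445/16037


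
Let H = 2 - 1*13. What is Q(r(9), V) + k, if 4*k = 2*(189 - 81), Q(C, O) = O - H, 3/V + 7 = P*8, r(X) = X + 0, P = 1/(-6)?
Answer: 1616/25 ≈ 64.640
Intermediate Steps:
P = -1/6 ≈ -0.16667
r(X) = X
V = -9/25 (V = 3/(-7 - 1/6*8) = 3/(-7 - 4/3) = 3/(-25/3) = 3*(-3/25) = -9/25 ≈ -0.36000)
H = -11 (H = 2 - 13 = -11)
Q(C, O) = 11 + O (Q(C, O) = O - 1*(-11) = O + 11 = 11 + O)
k = 54 (k = (2*(189 - 81))/4 = (2*108)/4 = (1/4)*216 = 54)
Q(r(9), V) + k = (11 - 9/25) + 54 = 266/25 + 54 = 1616/25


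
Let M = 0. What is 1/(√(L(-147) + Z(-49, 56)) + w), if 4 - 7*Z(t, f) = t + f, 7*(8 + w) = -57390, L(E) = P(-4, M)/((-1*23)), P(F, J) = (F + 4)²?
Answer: -402122/3300042937 - 7*I*√21/3300042937 ≈ -0.00012185 - 9.7205e-9*I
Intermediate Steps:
P(F, J) = (4 + F)²
L(E) = 0 (L(E) = (4 - 4)²/((-1*23)) = 0²/(-23) = 0*(-1/23) = 0)
w = -57446/7 (w = -8 + (⅐)*(-57390) = -8 - 57390/7 = -57446/7 ≈ -8206.6)
Z(t, f) = 4/7 - f/7 - t/7 (Z(t, f) = 4/7 - (t + f)/7 = 4/7 - (f + t)/7 = 4/7 + (-f/7 - t/7) = 4/7 - f/7 - t/7)
1/(√(L(-147) + Z(-49, 56)) + w) = 1/(√(0 + (4/7 - ⅐*56 - ⅐*(-49))) - 57446/7) = 1/(√(0 + (4/7 - 8 + 7)) - 57446/7) = 1/(√(0 - 3/7) - 57446/7) = 1/(√(-3/7) - 57446/7) = 1/(I*√21/7 - 57446/7) = 1/(-57446/7 + I*√21/7)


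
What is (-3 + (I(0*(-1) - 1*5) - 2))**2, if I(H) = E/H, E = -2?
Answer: 529/25 ≈ 21.160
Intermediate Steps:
I(H) = -2/H
(-3 + (I(0*(-1) - 1*5) - 2))**2 = (-3 + (-2/(0*(-1) - 1*5) - 2))**2 = (-3 + (-2/(0 - 5) - 2))**2 = (-3 + (-2/(-5) - 2))**2 = (-3 + (-2*(-1/5) - 2))**2 = (-3 + (2/5 - 2))**2 = (-3 - 8/5)**2 = (-23/5)**2 = 529/25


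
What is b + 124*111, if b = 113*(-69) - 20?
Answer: 5947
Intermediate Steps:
b = -7817 (b = -7797 - 20 = -7817)
b + 124*111 = -7817 + 124*111 = -7817 + 13764 = 5947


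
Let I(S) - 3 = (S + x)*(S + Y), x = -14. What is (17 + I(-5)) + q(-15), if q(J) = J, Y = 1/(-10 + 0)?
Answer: 1019/10 ≈ 101.90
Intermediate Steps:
Y = -1/10 (Y = 1/(-10) = -1/10 ≈ -0.10000)
I(S) = 3 + (-14 + S)*(-1/10 + S) (I(S) = 3 + (S - 14)*(S - 1/10) = 3 + (-14 + S)*(-1/10 + S))
(17 + I(-5)) + q(-15) = (17 + (22/5 + (-5)**2 - 141/10*(-5))) - 15 = (17 + (22/5 + 25 + 141/2)) - 15 = (17 + 999/10) - 15 = 1169/10 - 15 = 1019/10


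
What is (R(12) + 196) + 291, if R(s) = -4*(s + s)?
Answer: 391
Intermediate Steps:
R(s) = -8*s
(R(12) + 196) + 291 = (-8*12 + 196) + 291 = (-96 + 196) + 291 = 100 + 291 = 391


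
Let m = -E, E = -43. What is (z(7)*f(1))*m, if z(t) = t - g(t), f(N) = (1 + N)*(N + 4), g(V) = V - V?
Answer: 3010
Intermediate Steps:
g(V) = 0
f(N) = (1 + N)*(4 + N)
m = 43 (m = -1*(-43) = 43)
z(t) = t (z(t) = t - 1*0 = t + 0 = t)
(z(7)*f(1))*m = (7*(4 + 1² + 5*1))*43 = (7*(4 + 1 + 5))*43 = (7*10)*43 = 70*43 = 3010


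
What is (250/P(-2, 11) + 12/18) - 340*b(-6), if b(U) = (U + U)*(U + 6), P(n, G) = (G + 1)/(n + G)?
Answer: 1129/6 ≈ 188.17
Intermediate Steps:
P(n, G) = (1 + G)/(G + n)
b(U) = 2*U*(6 + U) (b(U) = (2*U)*(6 + U) = 2*U*(6 + U))
(250/P(-2, 11) + 12/18) - 340*b(-6) = (250/(((1 + 11)/(11 - 2))) + 12/18) - 680*(-6)*(6 - 6) = (250/((12/9)) + 12*(1/18)) - 680*(-6)*0 = (250/(((⅑)*12)) + ⅔) - 340*0 = (250/(4/3) + ⅔) + 0 = (250*(¾) + ⅔) + 0 = (375/2 + ⅔) + 0 = 1129/6 + 0 = 1129/6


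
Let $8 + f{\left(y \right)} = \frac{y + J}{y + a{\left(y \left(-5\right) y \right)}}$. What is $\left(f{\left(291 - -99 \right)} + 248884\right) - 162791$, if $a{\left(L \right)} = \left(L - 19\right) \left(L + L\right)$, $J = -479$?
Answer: $\frac{99578772046488061}{1156749399390} \approx 86085.0$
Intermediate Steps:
$a{\left(L \right)} = 2 L \left(-19 + L\right)$ ($a{\left(L \right)} = \left(-19 + L\right) 2 L = 2 L \left(-19 + L\right)$)
$f{\left(y \right)} = -8 + \frac{-479 + y}{y - 10 y^{2} \left(-19 - 5 y^{2}\right)}$ ($f{\left(y \right)} = -8 + \frac{y - 479}{y + 2 y \left(-5\right) y \left(-19 + y \left(-5\right) y\right)} = -8 + \frac{-479 + y}{y + 2 - 5 y y \left(-19 + - 5 y y\right)} = -8 + \frac{-479 + y}{y + 2 \left(- 5 y^{2}\right) \left(-19 - 5 y^{2}\right)} = -8 + \frac{-479 + y}{y - 10 y^{2} \left(-19 - 5 y^{2}\right)}$)
$\left(f{\left(291 - -99 \right)} + 248884\right) - 162791 = \left(\frac{-479 - 1520 \left(291 - -99\right)^{2} - 400 \left(291 - -99\right)^{4} - 7 \left(291 - -99\right)}{\left(291 - -99\right) \left(1 + 50 \left(291 - -99\right)^{3} + 190 \left(291 - -99\right)\right)} + 248884\right) - 162791 = \left(\frac{-479 - 1520 \left(291 + 99\right)^{2} - 400 \left(291 + 99\right)^{4} - 7 \left(291 + 99\right)}{\left(291 + 99\right) \left(1 + 50 \left(291 + 99\right)^{3} + 190 \left(291 + 99\right)\right)} + 248884\right) - 162791 = \left(\frac{-479 - 1520 \cdot 390^{2} - 400 \cdot 390^{4} - 2730}{390 \left(1 + 50 \cdot 390^{3} + 190 \cdot 390\right)} + 248884\right) - 162791 = \left(\frac{-479 - 231192000 - 9253764000000 - 2730}{390 \left(1 + 50 \cdot 59319000 + 74100\right)} + 248884\right) - 162791 = \left(\frac{-479 - 231192000 - 9253764000000 - 2730}{390 \left(1 + 2965950000 + 74100\right)} + 248884\right) - 162791 = \left(\frac{1}{390} \cdot \frac{1}{2966024101} \left(-9253995195209\right) + 248884\right) - 162791 = \left(- \frac{9253995195209}{1156749399390} + 248884\right) - 162791 = \frac{287887163522585551}{1156749399390} - 162791 = \frac{99578772046488061}{1156749399390}$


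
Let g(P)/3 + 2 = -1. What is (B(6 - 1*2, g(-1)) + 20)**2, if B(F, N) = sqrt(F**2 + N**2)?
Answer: (20 + sqrt(97))**2 ≈ 890.95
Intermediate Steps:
g(P) = -9 (g(P) = -6 + 3*(-1) = -6 - 3 = -9)
(B(6 - 1*2, g(-1)) + 20)**2 = (sqrt((6 - 1*2)**2 + (-9)**2) + 20)**2 = (sqrt((6 - 2)**2 + 81) + 20)**2 = (sqrt(4**2 + 81) + 20)**2 = (sqrt(16 + 81) + 20)**2 = (sqrt(97) + 20)**2 = (20 + sqrt(97))**2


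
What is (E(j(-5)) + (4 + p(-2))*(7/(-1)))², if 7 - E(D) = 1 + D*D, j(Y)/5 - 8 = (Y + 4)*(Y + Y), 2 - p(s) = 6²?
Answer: 62157456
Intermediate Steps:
p(s) = -34 (p(s) = 2 - 1*6² = 2 - 1*36 = 2 - 36 = -34)
j(Y) = 40 + 10*Y*(4 + Y) (j(Y) = 40 + 5*((Y + 4)*(Y + Y)) = 40 + 5*((4 + Y)*(2*Y)) = 40 + 5*(2*Y*(4 + Y)) = 40 + 10*Y*(4 + Y))
E(D) = 6 - D² (E(D) = 7 - (1 + D*D) = 7 - (1 + D²) = 7 + (-1 - D²) = 6 - D²)
(E(j(-5)) + (4 + p(-2))*(7/(-1)))² = ((6 - (40 + 10*(-5)² + 40*(-5))²) + (4 - 34)*(7/(-1)))² = ((6 - (40 + 10*25 - 200)²) - 210*(-1))² = ((6 - (40 + 250 - 200)²) - 30*(-7))² = ((6 - 1*90²) + 210)² = ((6 - 1*8100) + 210)² = ((6 - 8100) + 210)² = (-8094 + 210)² = (-7884)² = 62157456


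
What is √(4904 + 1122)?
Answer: √6026 ≈ 77.627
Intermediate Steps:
√(4904 + 1122) = √6026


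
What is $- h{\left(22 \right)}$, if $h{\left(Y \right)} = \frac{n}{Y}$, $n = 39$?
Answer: $- \frac{39}{22} \approx -1.7727$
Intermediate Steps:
$h{\left(Y \right)} = \frac{39}{Y}$
$- h{\left(22 \right)} = - \frac{39}{22}$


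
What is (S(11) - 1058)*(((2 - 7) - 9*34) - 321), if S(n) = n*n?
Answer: 592184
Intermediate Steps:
S(n) = n**2
(S(11) - 1058)*(((2 - 7) - 9*34) - 321) = (11**2 - 1058)*(((2 - 7) - 9*34) - 321) = (121 - 1058)*((-5 - 306) - 321) = -937*(-311 - 321) = -937*(-632) = 592184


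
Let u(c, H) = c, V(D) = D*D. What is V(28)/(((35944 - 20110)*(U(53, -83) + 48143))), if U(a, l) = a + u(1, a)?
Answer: 56/54510807 ≈ 1.0273e-6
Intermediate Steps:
V(D) = D²
U(a, l) = 1 + a (U(a, l) = a + 1 = 1 + a)
V(28)/(((35944 - 20110)*(U(53, -83) + 48143))) = 28²/(((35944 - 20110)*((1 + 53) + 48143))) = 784/((15834*(54 + 48143))) = 784/((15834*48197)) = 784/763151298 = 784*(1/763151298) = 56/54510807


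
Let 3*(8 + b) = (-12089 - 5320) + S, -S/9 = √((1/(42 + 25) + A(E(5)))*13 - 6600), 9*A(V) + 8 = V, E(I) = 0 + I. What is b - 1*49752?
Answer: -55563 - 2*I*√66703458/67 ≈ -55563.0 - 243.8*I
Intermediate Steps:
E(I) = I
A(V) = -8/9 + V/9
S = -6*I*√66703458/67 (S = -9*√((1/(42 + 25) + (-8/9 + (⅑)*5))*13 - 6600) = -9*√((1/67 + (-8/9 + 5/9))*13 - 6600) = -9*√((1/67 - ⅓)*13 - 6600) = -9*√(-64/201*13 - 6600) = -9*√(-832/201 - 6600) = -6*I*√66703458/67 ≈ -731.39*I)
b = -5811 - 2*I*√66703458/67 (b = -8 + ((-12089 - 5320) - 6*I*√66703458/67)/3 = -8 + (-17409 - 6*I*√66703458/67)/3 = -8 + (-5803 - 2*I*√66703458/67) = -5811 - 2*I*√66703458/67 ≈ -5811.0 - 243.8*I)
b - 1*49752 = (-5811 - 2*I*√66703458/67) - 1*49752 = (-5811 - 2*I*√66703458/67) - 49752 = -55563 - 2*I*√66703458/67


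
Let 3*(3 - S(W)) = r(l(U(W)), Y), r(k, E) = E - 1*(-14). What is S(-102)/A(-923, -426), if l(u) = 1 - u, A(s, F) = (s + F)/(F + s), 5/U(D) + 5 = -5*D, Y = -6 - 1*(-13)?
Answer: -4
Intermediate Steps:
Y = 7 (Y = -6 + 13 = 7)
U(D) = 5/(-5 - 5*D)
A(s, F) = 1 (A(s, F) = (F + s)/(F + s) = 1)
r(k, E) = 14 + E (r(k, E) = E + 14 = 14 + E)
S(W) = -4 (S(W) = 3 - (14 + 7)/3 = 3 - ⅓*21 = 3 - 7 = -4)
S(-102)/A(-923, -426) = -4/1 = -4*1 = -4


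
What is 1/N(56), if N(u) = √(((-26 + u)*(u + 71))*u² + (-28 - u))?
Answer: √331891/1991346 ≈ 0.00028930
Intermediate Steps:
N(u) = √(-28 - u + u²*(-26 + u)*(71 + u)) (N(u) = √(((-26 + u)*(71 + u))*u² + (-28 - u)) = √(u²*(-26 + u)*(71 + u) + (-28 - u)) = √(-28 - u + u²*(-26 + u)*(71 + u)))
1/N(56) = 1/(√(-28 + 56⁴ - 1*56 - 1846*56² + 45*56³)) = 1/(√(-28 + 9834496 - 56 - 1846*3136 + 45*175616)) = 1/(√(-28 + 9834496 - 56 - 5789056 + 7902720)) = 1/(√11948076) = 1/(6*√331891) = √331891/1991346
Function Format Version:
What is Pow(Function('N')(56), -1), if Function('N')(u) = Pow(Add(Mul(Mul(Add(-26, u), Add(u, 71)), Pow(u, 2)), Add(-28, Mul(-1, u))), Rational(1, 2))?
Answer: Mul(Rational(1, 1991346), Pow(331891, Rational(1, 2))) ≈ 0.00028930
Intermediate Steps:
Function('N')(u) = Pow(Add(-28, Mul(-1, u), Mul(Pow(u, 2), Add(-26, u), Add(71, u))), Rational(1, 2)) (Function('N')(u) = Pow(Add(Mul(Mul(Add(-26, u), Add(71, u)), Pow(u, 2)), Add(-28, Mul(-1, u))), Rational(1, 2)) = Pow(Add(Mul(Pow(u, 2), Add(-26, u), Add(71, u)), Add(-28, Mul(-1, u))), Rational(1, 2)) = Pow(Add(-28, Mul(-1, u), Mul(Pow(u, 2), Add(-26, u), Add(71, u))), Rational(1, 2)))
Pow(Function('N')(56), -1) = Pow(Pow(Add(-28, Pow(56, 4), Mul(-1, 56), Mul(-1846, Pow(56, 2)), Mul(45, Pow(56, 3))), Rational(1, 2)), -1) = Pow(Pow(Add(-28, 9834496, -56, Mul(-1846, 3136), Mul(45, 175616)), Rational(1, 2)), -1) = Pow(Pow(Add(-28, 9834496, -56, -5789056, 7902720), Rational(1, 2)), -1) = Pow(Pow(11948076, Rational(1, 2)), -1) = Pow(Mul(6, Pow(331891, Rational(1, 2))), -1) = Mul(Rational(1, 1991346), Pow(331891, Rational(1, 2)))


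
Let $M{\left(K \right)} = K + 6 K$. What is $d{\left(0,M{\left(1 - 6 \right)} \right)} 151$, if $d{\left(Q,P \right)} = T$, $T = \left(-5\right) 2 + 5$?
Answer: $-755$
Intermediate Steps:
$M{\left(K \right)} = 7 K$
$T = -5$ ($T = -10 + 5 = -5$)
$d{\left(Q,P \right)} = -5$
$d{\left(0,M{\left(1 - 6 \right)} \right)} 151 = \left(-5\right) 151 = -755$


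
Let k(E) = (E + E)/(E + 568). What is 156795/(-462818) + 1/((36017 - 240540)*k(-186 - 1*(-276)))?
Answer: -721572201943/2129780830815 ≈ -0.33880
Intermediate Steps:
k(E) = 2*E/(568 + E) (k(E) = (2*E)/(568 + E) = 2*E/(568 + E))
156795/(-462818) + 1/((36017 - 240540)*k(-186 - 1*(-276))) = 156795/(-462818) + 1/((36017 - 240540)*((2*(-186 - 1*(-276))/(568 + (-186 - 1*(-276)))))) = 156795*(-1/462818) + 1/((-204523)*((2*(-186 + 276)/(568 + (-186 + 276))))) = -156795/462818 - 1/(204523*(2*90/(568 + 90))) = -156795/462818 - 1/(204523*(2*90/658)) = -156795/462818 - 1/(204523*(2*90*(1/658))) = -156795/462818 - 1/(204523*90/329) = -156795/462818 - 1/204523*329/90 = -156795/462818 - 329/18407070 = -721572201943/2129780830815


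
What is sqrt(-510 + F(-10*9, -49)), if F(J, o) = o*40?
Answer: I*sqrt(2470) ≈ 49.699*I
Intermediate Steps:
F(J, o) = 40*o
sqrt(-510 + F(-10*9, -49)) = sqrt(-510 + 40*(-49)) = sqrt(-510 - 1960) = sqrt(-2470) = I*sqrt(2470)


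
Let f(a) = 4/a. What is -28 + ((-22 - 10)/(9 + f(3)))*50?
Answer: -5668/31 ≈ -182.84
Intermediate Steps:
-28 + ((-22 - 10)/(9 + f(3)))*50 = -28 + ((-22 - 10)/(9 + 4/3))*50 = -28 - 32/(9 + 4*(⅓))*50 = -28 - 32/(9 + 4/3)*50 = -28 - 32/31/3*50 = -28 - 32*3/31*50 = -28 - 96/31*50 = -28 - 4800/31 = -5668/31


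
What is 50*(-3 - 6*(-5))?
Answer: 1350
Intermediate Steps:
50*(-3 - 6*(-5)) = 50*(-3 + 30) = 50*27 = 1350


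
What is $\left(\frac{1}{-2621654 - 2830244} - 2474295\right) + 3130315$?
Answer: $\frac{3576554125959}{5451898} \approx 6.5602 \cdot 10^{5}$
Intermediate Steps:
$\left(\frac{1}{-2621654 - 2830244} - 2474295\right) + 3130315 = \left(\frac{1}{-5451898} - 2474295\right) + 3130315 = \left(- \frac{1}{5451898} - 2474295\right) + 3130315 = - \frac{13489603961911}{5451898} + 3130315 = \frac{3576554125959}{5451898}$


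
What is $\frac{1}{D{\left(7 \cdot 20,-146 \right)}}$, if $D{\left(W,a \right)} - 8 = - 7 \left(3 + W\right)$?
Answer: $- \frac{1}{993} \approx -0.0010071$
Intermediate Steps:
$D{\left(W,a \right)} = -13 - 7 W$ ($D{\left(W,a \right)} = 8 - 7 \left(3 + W\right) = 8 - \left(21 + 7 W\right) = -13 - 7 W$)
$\frac{1}{D{\left(7 \cdot 20,-146 \right)}} = \frac{1}{-13 - 7 \cdot 7 \cdot 20} = \frac{1}{-13 - 980} = \frac{1}{-993} = - \frac{1}{993}$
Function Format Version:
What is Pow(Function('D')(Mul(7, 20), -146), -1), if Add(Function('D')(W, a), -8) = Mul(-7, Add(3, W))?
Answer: Rational(-1, 993) ≈ -0.0010071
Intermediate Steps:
Function('D')(W, a) = Add(-13, Mul(-7, W)) (Function('D')(W, a) = Add(8, Mul(-7, Add(3, W))) = Add(8, Add(-21, Mul(-7, W))) = Add(-13, Mul(-7, W)))
Pow(Function('D')(Mul(7, 20), -146), -1) = Pow(Add(-13, Mul(-7, Mul(7, 20))), -1) = Pow(Add(-13, Mul(-7, 140)), -1) = Pow(Add(-13, -980), -1) = Pow(-993, -1) = Rational(-1, 993)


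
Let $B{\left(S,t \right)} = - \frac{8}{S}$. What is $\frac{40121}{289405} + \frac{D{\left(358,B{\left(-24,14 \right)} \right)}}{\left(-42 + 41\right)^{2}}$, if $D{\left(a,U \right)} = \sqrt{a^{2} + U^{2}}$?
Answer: $\frac{40121}{289405} + \frac{\sqrt{1153477}}{3} \approx 358.14$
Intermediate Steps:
$D{\left(a,U \right)} = \sqrt{U^{2} + a^{2}}$
$\frac{40121}{289405} + \frac{D{\left(358,B{\left(-24,14 \right)} \right)}}{\left(-42 + 41\right)^{2}} = \frac{40121}{289405} + \frac{\sqrt{\left(- \frac{8}{-24}\right)^{2} + 358^{2}}}{\left(-42 + 41\right)^{2}} = 40121 \cdot \frac{1}{289405} + \frac{\sqrt{\left(\left(-8\right) \left(- \frac{1}{24}\right)\right)^{2} + 128164}}{\left(-1\right)^{2}} = \frac{40121}{289405} + \frac{\sqrt{\left(\frac{1}{3}\right)^{2} + 128164}}{1} = \frac{40121}{289405} + \sqrt{\frac{1}{9} + 128164} \cdot 1 = \frac{40121}{289405} + \sqrt{\frac{1153477}{9}} \cdot 1 = \frac{40121}{289405} + \frac{\sqrt{1153477}}{3} \cdot 1 = \frac{40121}{289405} + \frac{\sqrt{1153477}}{3}$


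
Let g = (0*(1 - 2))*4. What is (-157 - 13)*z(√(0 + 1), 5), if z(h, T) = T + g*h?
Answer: -850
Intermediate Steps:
g = 0 (g = (0*(-1))*4 = 0*4 = 0)
z(h, T) = T (z(h, T) = T + 0*h = T + 0 = T)
(-157 - 13)*z(√(0 + 1), 5) = (-157 - 13)*5 = -170*5 = -850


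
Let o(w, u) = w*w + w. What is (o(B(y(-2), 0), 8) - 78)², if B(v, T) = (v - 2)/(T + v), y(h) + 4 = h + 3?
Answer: 438244/81 ≈ 5410.4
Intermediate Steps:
y(h) = -1 + h (y(h) = -4 + (h + 3) = -4 + (3 + h) = -1 + h)
B(v, T) = (-2 + v)/(T + v)
o(w, u) = w + w² (o(w, u) = w² + w = w + w²)
(o(B(y(-2), 0), 8) - 78)² = (((-2 + (-1 - 2))/(0 + (-1 - 2)))*(1 + (-2 + (-1 - 2))/(0 + (-1 - 2))) - 78)² = (((-2 - 3)/(0 - 3))*(1 + (-2 - 3)/(0 - 3)) - 78)² = ((-5/(-3))*(1 - 5/(-3)) - 78)² = ((-⅓*(-5))*(1 - ⅓*(-5)) - 78)² = (5*(1 + 5/3)/3 - 78)² = ((5/3)*(8/3) - 78)² = (40/9 - 78)² = (-662/9)² = 438244/81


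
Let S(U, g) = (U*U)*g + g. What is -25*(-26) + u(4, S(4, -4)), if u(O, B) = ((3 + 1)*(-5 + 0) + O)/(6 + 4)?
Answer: 3242/5 ≈ 648.40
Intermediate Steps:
S(U, g) = g + g*U² (S(U, g) = U²*g + g = g*U² + g = g + g*U²)
u(O, B) = -2 + O/10 (u(O, B) = (4*(-5) + O)/10 = (-20 + O)*(⅒) = -2 + O/10)
-25*(-26) + u(4, S(4, -4)) = -25*(-26) + (-2 + (⅒)*4) = 650 + (-2 + ⅖) = 650 - 8/5 = 3242/5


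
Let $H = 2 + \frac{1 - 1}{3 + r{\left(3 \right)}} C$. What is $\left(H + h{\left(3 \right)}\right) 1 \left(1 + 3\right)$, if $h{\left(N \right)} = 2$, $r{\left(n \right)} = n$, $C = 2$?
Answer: $16$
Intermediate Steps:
$H = 2$ ($H = 2 + \frac{1 - 1}{3 + 3} \cdot 2 = 2 + \frac{0}{6} \cdot 2 = 2 + 0 \cdot \frac{1}{6} \cdot 2 = 2 + 0 \cdot 2 = 2 + 0 = 2$)
$\left(H + h{\left(3 \right)}\right) 1 \left(1 + 3\right) = \left(2 + 2\right) 1 \left(1 + 3\right) = 4 \cdot 1 \cdot 4 = 4 \cdot 4 = 16$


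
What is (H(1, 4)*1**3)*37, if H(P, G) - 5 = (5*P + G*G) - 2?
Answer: 888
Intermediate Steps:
H(P, G) = 3 + G**2 + 5*P (H(P, G) = 5 + ((5*P + G*G) - 2) = 5 + ((5*P + G**2) - 2) = 5 + ((G**2 + 5*P) - 2) = 5 + (-2 + G**2 + 5*P) = 3 + G**2 + 5*P)
(H(1, 4)*1**3)*37 = ((3 + 4**2 + 5*1)*1**3)*37 = ((3 + 16 + 5)*1)*37 = (24*1)*37 = 24*37 = 888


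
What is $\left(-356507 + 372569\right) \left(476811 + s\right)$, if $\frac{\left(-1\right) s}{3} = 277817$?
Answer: $-5728351680$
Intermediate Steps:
$s = -833451$ ($s = \left(-3\right) 277817 = -833451$)
$\left(-356507 + 372569\right) \left(476811 + s\right) = \left(-356507 + 372569\right) \left(476811 - 833451\right) = 16062 \left(-356640\right) = -5728351680$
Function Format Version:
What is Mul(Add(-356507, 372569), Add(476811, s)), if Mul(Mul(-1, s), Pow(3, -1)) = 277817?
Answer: -5728351680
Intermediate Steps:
s = -833451 (s = Mul(-3, 277817) = -833451)
Mul(Add(-356507, 372569), Add(476811, s)) = Mul(Add(-356507, 372569), Add(476811, -833451)) = Mul(16062, -356640) = -5728351680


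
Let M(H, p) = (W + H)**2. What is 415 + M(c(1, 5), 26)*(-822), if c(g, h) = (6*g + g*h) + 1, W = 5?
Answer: -237143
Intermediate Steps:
c(g, h) = 1 + 6*g + g*h
M(H, p) = (5 + H)**2
415 + M(c(1, 5), 26)*(-822) = 415 + (5 + (1 + 6*1 + 1*5))**2*(-822) = 415 + (5 + (1 + 6 + 5))**2*(-822) = 415 + (5 + 12)**2*(-822) = 415 + 17**2*(-822) = 415 + 289*(-822) = 415 - 237558 = -237143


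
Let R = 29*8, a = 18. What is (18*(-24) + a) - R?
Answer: -646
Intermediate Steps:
R = 232
(18*(-24) + a) - R = (18*(-24) + 18) - 1*232 = (-432 + 18) - 232 = -414 - 232 = -646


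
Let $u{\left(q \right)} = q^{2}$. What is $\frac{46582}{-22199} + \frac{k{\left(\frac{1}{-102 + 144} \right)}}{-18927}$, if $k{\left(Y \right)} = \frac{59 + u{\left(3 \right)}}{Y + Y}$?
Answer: $- \frac{304452562}{140053491} \approx -2.1738$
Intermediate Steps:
$k{\left(Y \right)} = \frac{34}{Y}$ ($k{\left(Y \right)} = \frac{59 + 3^{2}}{Y + Y} = \frac{59 + 9}{2 Y} = 68 \frac{1}{2 Y} = \frac{34}{Y}$)
$\frac{46582}{-22199} + \frac{k{\left(\frac{1}{-102 + 144} \right)}}{-18927} = \frac{46582}{-22199} + \frac{34 \frac{1}{\frac{1}{-102 + 144}}}{-18927} = 46582 \left(- \frac{1}{22199}\right) + \frac{34}{\frac{1}{42}} \left(- \frac{1}{18927}\right) = - \frac{46582}{22199} + 34 \frac{1}{\frac{1}{42}} \left(- \frac{1}{18927}\right) = - \frac{46582}{22199} + 34 \cdot 42 \left(- \frac{1}{18927}\right) = - \frac{46582}{22199} + 1428 \left(- \frac{1}{18927}\right) = - \frac{46582}{22199} - \frac{476}{6309} = - \frac{304452562}{140053491}$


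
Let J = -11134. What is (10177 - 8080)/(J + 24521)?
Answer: 2097/13387 ≈ 0.15664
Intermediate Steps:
(10177 - 8080)/(J + 24521) = (10177 - 8080)/(-11134 + 24521) = 2097/13387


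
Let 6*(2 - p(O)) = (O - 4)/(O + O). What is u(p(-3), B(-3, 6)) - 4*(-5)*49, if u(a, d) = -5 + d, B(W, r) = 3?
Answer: 978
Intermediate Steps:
p(O) = 2 - (-4 + O)/(12*O) (p(O) = 2 - (O - 4)/(6*(O + O)) = 2 - (-4 + O)/(6*(2*O)) = 2 - (-4 + O)*1/(2*O)/6 = 2 - (-4 + O)/(12*O))
u(p(-3), B(-3, 6)) - 4*(-5)*49 = (-5 + 3) - 4*(-5)*49 = -2 + 20*49 = -2 + 980 = 978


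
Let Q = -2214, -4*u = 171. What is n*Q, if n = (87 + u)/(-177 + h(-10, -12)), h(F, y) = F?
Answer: 195939/374 ≈ 523.90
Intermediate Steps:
u = -171/4 (u = -1/4*171 = -171/4 ≈ -42.750)
n = -177/748 (n = (87 - 171/4)/(-177 - 10) = (177/4)/(-187) = (177/4)*(-1/187) = -177/748 ≈ -0.23663)
n*Q = -177/748*(-2214) = 195939/374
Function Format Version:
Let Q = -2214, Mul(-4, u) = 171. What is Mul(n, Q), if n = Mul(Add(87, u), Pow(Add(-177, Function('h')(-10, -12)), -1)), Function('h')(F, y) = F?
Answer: Rational(195939, 374) ≈ 523.90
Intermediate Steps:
u = Rational(-171, 4) (u = Mul(Rational(-1, 4), 171) = Rational(-171, 4) ≈ -42.750)
n = Rational(-177, 748) (n = Mul(Add(87, Rational(-171, 4)), Pow(Add(-177, -10), -1)) = Mul(Rational(177, 4), Pow(-187, -1)) = Mul(Rational(177, 4), Rational(-1, 187)) = Rational(-177, 748) ≈ -0.23663)
Mul(n, Q) = Mul(Rational(-177, 748), -2214) = Rational(195939, 374)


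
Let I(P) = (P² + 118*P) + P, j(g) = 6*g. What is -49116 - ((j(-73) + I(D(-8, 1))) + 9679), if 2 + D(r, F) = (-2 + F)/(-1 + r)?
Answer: -4708999/81 ≈ -58136.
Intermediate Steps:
D(r, F) = -2 + (-2 + F)/(-1 + r)
I(P) = P² + 119*P
-49116 - ((j(-73) + I(D(-8, 1))) + 9679) = -49116 - ((6*(-73) + ((1 - 2*(-8))/(-1 - 8))*(119 + (1 - 2*(-8))/(-1 - 8))) + 9679) = -49116 - ((-438 + ((1 + 16)/(-9))*(119 + (1 + 16)/(-9))) + 9679) = -49116 - ((-438 + (-⅑*17)*(119 - ⅑*17)) + 9679) = -49116 - ((-438 - 17*(119 - 17/9)/9) + 9679) = -49116 - ((-438 - 17/9*1054/9) + 9679) = -49116 - ((-438 - 17918/81) + 9679) = -49116 - (-53396/81 + 9679) = -49116 - 1*730603/81 = -49116 - 730603/81 = -4708999/81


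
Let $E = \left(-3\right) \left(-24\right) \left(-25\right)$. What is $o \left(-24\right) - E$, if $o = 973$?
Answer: $-21552$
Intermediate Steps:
$E = -1800$ ($E = 72 \left(-25\right) = -1800$)
$o \left(-24\right) - E = 973 \left(-24\right) - -1800 = -23352 + 1800 = -21552$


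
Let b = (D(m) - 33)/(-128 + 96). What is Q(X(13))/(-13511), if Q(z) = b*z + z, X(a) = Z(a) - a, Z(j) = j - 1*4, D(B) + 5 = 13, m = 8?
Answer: 57/108088 ≈ 0.00052735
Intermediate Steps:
D(B) = 8 (D(B) = -5 + 13 = 8)
Z(j) = -4 + j (Z(j) = j - 4 = -4 + j)
b = 25/32 (b = (8 - 33)/(-128 + 96) = -25/(-32) = -25*(-1/32) = 25/32 ≈ 0.78125)
X(a) = -4 (X(a) = (-4 + a) - a = -4)
Q(z) = 57*z/32 (Q(z) = 25*z/32 + z = 57*z/32)
Q(X(13))/(-13511) = ((57/32)*(-4))/(-13511) = -57/8*(-1/13511) = 57/108088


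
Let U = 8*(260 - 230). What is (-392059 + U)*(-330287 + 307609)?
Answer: 8885671282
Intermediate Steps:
U = 240 (U = 8*30 = 240)
(-392059 + U)*(-330287 + 307609) = (-392059 + 240)*(-330287 + 307609) = -391819*(-22678) = 8885671282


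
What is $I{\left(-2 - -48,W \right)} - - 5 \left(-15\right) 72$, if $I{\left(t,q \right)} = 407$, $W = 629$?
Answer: $-4993$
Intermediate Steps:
$I{\left(-2 - -48,W \right)} - - 5 \left(-15\right) 72 = 407 - - 5 \left(-15\right) 72 = 407 - - \left(-75\right) 72 = 407 - \left(-1\right) \left(-5400\right) = 407 - 5400 = -4993$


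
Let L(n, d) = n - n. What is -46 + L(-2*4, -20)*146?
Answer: -46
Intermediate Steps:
L(n, d) = 0
-46 + L(-2*4, -20)*146 = -46 + 0*146 = -46 + 0 = -46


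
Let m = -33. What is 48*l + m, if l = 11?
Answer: 495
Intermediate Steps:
48*l + m = 48*11 - 33 = 528 - 33 = 495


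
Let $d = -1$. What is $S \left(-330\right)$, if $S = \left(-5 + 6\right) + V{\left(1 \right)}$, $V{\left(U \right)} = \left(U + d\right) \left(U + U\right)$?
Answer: $-330$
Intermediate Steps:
$V{\left(U \right)} = 2 U \left(-1 + U\right)$ ($V{\left(U \right)} = \left(U - 1\right) \left(U + U\right) = \left(-1 + U\right) 2 U = 2 U \left(-1 + U\right)$)
$S = 1$ ($S = \left(-5 + 6\right) + 2 \cdot 1 \left(-1 + 1\right) = 1 + 2 \cdot 1 \cdot 0 = 1 + 0 = 1$)
$S \left(-330\right) = 1 \left(-330\right) = -330$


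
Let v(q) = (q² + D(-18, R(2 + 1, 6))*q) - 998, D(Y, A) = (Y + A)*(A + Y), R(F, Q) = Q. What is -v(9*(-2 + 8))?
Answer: -9694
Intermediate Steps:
D(Y, A) = (A + Y)² (D(Y, A) = (A + Y)*(A + Y) = (A + Y)²)
v(q) = -998 + q² + 144*q (v(q) = (q² + (6 - 18)²*q) - 998 = (q² + (-12)²*q) - 998 = (q² + 144*q) - 998 = -998 + q² + 144*q)
-v(9*(-2 + 8)) = -(-998 + (9*(-2 + 8))² + 144*(9*(-2 + 8))) = -(-998 + (9*6)² + 144*(9*6)) = -(-998 + 54² + 144*54) = -(-998 + 2916 + 7776) = -1*9694 = -9694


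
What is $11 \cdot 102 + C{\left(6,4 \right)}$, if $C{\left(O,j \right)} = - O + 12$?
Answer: $1128$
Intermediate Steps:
$C{\left(O,j \right)} = 12 - O$
$11 \cdot 102 + C{\left(6,4 \right)} = 11 \cdot 102 + \left(12 - 6\right) = 1122 + \left(12 - 6\right) = 1122 + 6 = 1128$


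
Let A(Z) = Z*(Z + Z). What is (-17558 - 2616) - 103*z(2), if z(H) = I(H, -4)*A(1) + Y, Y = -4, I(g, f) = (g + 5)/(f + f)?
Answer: -78327/4 ≈ -19582.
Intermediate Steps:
I(g, f) = (5 + g)/(2*f) (I(g, f) = (5 + g)/((2*f)) = (5 + g)*(1/(2*f)) = (5 + g)/(2*f))
A(Z) = 2*Z² (A(Z) = Z*(2*Z) = 2*Z²)
z(H) = -21/4 - H/4 (z(H) = ((½)*(5 + H)/(-4))*(2*1²) - 4 = ((½)*(-¼)*(5 + H))*(2*1) - 4 = (-5/8 - H/8)*2 - 4 = (-5/4 - H/4) - 4 = -21/4 - H/4)
(-17558 - 2616) - 103*z(2) = (-17558 - 2616) - 103*(-21/4 - ¼*2) = -20174 - 103*(-21/4 - ½) = -20174 - 103*(-23/4) = -20174 + 2369/4 = -78327/4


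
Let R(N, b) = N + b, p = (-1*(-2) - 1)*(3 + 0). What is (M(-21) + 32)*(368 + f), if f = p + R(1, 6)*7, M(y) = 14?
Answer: 19320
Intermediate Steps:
p = 3 (p = (2 - 1)*3 = 1*3 = 3)
f = 52 (f = 3 + (1 + 6)*7 = 3 + 7*7 = 3 + 49 = 52)
(M(-21) + 32)*(368 + f) = (14 + 32)*(368 + 52) = 46*420 = 19320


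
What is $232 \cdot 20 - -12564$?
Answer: $17204$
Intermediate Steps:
$232 \cdot 20 - -12564 = 4640 + 12564 = 17204$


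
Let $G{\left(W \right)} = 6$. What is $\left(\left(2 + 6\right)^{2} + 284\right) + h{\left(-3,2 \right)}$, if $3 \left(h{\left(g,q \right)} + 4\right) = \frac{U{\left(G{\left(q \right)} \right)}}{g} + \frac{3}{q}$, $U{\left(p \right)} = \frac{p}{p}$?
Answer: $\frac{6199}{18} \approx 344.39$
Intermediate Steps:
$U{\left(p \right)} = 1$
$h{\left(g,q \right)} = -4 + \frac{1}{q} + \frac{1}{3 g}$ ($h{\left(g,q \right)} = -4 + \frac{1 \frac{1}{g} + \frac{3}{q}}{3} = -4 + \frac{\frac{1}{g} + \frac{3}{q}}{3} = -4 + \left(\frac{1}{q} + \frac{1}{3 g}\right) = -4 + \frac{1}{q} + \frac{1}{3 g}$)
$\left(\left(2 + 6\right)^{2} + 284\right) + h{\left(-3,2 \right)} = \left(\left(2 + 6\right)^{2} + 284\right) + \left(-4 + \frac{1}{2} + \frac{1}{3 \left(-3\right)}\right) = \left(8^{2} + 284\right) + \left(-4 + \frac{1}{2} + \frac{1}{3} \left(- \frac{1}{3}\right)\right) = \left(64 + 284\right) - \frac{65}{18} = 348 - \frac{65}{18} = \frac{6199}{18}$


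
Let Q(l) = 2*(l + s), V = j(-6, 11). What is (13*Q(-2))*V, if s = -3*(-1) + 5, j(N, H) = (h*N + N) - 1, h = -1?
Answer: -156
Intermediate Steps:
j(N, H) = -1 (j(N, H) = (-N + N) - 1 = 0 - 1 = -1)
s = 8 (s = 3 + 5 = 8)
V = -1
Q(l) = 16 + 2*l (Q(l) = 2*(l + 8) = 2*(8 + l) = 16 + 2*l)
(13*Q(-2))*V = (13*(16 + 2*(-2)))*(-1) = (13*(16 - 4))*(-1) = (13*12)*(-1) = 156*(-1) = -156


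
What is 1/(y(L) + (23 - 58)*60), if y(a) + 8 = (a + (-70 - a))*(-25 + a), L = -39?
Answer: 1/2372 ≈ 0.00042159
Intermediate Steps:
y(a) = 1742 - 70*a (y(a) = -8 + (a + (-70 - a))*(-25 + a) = -8 - 70*(-25 + a) = -8 + (1750 - 70*a) = 1742 - 70*a)
1/(y(L) + (23 - 58)*60) = 1/((1742 - 70*(-39)) + (23 - 58)*60) = 1/((1742 + 2730) - 35*60) = 1/(4472 - 2100) = 1/2372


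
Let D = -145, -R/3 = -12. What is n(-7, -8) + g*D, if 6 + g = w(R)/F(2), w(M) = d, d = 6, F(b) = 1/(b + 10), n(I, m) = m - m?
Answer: -9570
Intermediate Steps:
n(I, m) = 0
F(b) = 1/(10 + b)
R = 36 (R = -3*(-12) = 36)
w(M) = 6
g = 66 (g = -6 + 6/(1/(10 + 2)) = -6 + 6/(1/12) = -6 + 6*12 = -6 + 72 = 66)
n(-7, -8) + g*D = 0 + 66*(-145) = 0 - 9570 = -9570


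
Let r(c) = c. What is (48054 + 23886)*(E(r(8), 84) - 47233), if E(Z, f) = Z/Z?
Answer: -3397870080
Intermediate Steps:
E(Z, f) = 1
(48054 + 23886)*(E(r(8), 84) - 47233) = (48054 + 23886)*(1 - 47233) = 71940*(-47232) = -3397870080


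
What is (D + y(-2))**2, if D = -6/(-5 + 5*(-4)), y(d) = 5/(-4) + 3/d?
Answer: 63001/10000 ≈ 6.3001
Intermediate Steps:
y(d) = -5/4 + 3/d (y(d) = 5*(-1/4) + 3/d = -5/4 + 3/d)
D = 6/25 (D = -6/(-5 - 20) = -6/(-25) = -6*(-1/25) = 6/25 ≈ 0.24000)
(D + y(-2))**2 = (6/25 + (-5/4 + 3/(-2)))**2 = (6/25 + (-5/4 + 3*(-1/2)))**2 = (6/25 + (-5/4 - 3/2))**2 = (6/25 - 11/4)**2 = (-251/100)**2 = 63001/10000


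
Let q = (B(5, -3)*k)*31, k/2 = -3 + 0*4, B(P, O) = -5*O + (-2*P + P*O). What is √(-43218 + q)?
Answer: I*√41358 ≈ 203.37*I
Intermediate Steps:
B(P, O) = -5*O - 2*P + O*P (B(P, O) = -5*O + (-2*P + O*P) = -5*O - 2*P + O*P)
k = -6 (k = 2*(-3 + 0*4) = 2*(-3 + 0) = 2*(-3) = -6)
q = 1860 (q = ((-5*(-3) - 2*5 - 3*5)*(-6))*31 = ((15 - 10 - 15)*(-6))*31 = -10*(-6)*31 = 60*31 = 1860)
√(-43218 + q) = √(-43218 + 1860) = √(-41358) = I*√41358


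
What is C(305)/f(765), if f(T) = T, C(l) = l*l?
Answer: 18605/153 ≈ 121.60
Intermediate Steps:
C(l) = l²
C(305)/f(765) = 305²/765 = 93025*(1/765) = 18605/153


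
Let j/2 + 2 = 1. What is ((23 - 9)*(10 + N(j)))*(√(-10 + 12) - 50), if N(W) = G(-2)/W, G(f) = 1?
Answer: -6650 + 133*√2 ≈ -6461.9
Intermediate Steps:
j = -2 (j = -4 + 2*1 = -4 + 2 = -2)
N(W) = 1/W
((23 - 9)*(10 + N(j)))*(√(-10 + 12) - 50) = ((23 - 9)*(10 + 1/(-2)))*(√(-10 + 12) - 50) = (14*(10 - ½))*(√2 - 50) = (14*(19/2))*(-50 + √2) = 133*(-50 + √2) = -6650 + 133*√2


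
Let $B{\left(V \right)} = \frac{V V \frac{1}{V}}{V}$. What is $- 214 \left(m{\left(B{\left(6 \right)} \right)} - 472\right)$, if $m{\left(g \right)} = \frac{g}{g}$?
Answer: $100794$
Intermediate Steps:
$B{\left(V \right)} = 1$ ($B{\left(V \right)} = \frac{V^{2} \frac{1}{V}}{V} = \frac{V}{V} = 1$)
$m{\left(g \right)} = 1$
$- 214 \left(m{\left(B{\left(6 \right)} \right)} - 472\right) = - 214 \left(1 - 472\right) = \left(-214\right) \left(-471\right) = 100794$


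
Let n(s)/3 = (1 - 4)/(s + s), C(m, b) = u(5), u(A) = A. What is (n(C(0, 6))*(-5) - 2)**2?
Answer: 25/4 ≈ 6.2500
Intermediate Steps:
C(m, b) = 5
n(s) = -9/(2*s) (n(s) = 3*((1 - 4)/(s + s)) = 3*(-3*1/(2*s)) = 3*(-3/(2*s)) = -9/(2*s))
(n(C(0, 6))*(-5) - 2)**2 = (-9/2/5*(-5) - 2)**2 = (-9/2*1/5*(-5) - 2)**2 = (-9/10*(-5) - 2)**2 = (9/2 - 2)**2 = (5/2)**2 = 25/4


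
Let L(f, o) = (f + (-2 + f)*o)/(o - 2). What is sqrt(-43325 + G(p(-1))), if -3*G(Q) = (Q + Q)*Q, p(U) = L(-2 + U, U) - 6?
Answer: 5*I*sqrt(140469)/9 ≈ 208.22*I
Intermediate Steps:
L(f, o) = (f + o*(-2 + f))/(-2 + o)
p(U) = -6 + (-2 - U + U*(-2 + U))/(-2 + U) (p(U) = ((-2 + U) - 2*U + (-2 + U)*U)/(-2 + U) - 6 = ((-2 + U) - 2*U + U*(-2 + U))/(-2 + U) - 6 = (-2 - U + U*(-2 + U))/(-2 + U) - 6 = -6 + (-2 - U + U*(-2 + U))/(-2 + U))
G(Q) = -2*Q**2/3 (G(Q) = -(Q + Q)*Q/3 = -2*Q*Q/3 = -2*Q**2/3)
sqrt(-43325 + G(p(-1))) = sqrt(-43325 - 2*(10 + (-1)**2 - 9*(-1))**2/(-2 - 1)**2/3) = sqrt(-43325 - 2*(10 + 1 + 9)**2/9/3) = sqrt(-43325 - 2*(-1/3*20)**2/3) = sqrt(-43325 - 2*(-20/3)**2/3) = sqrt(-43325 - 2/3*400/9) = sqrt(-43325 - 800/27) = sqrt(-1170575/27) = 5*I*sqrt(140469)/9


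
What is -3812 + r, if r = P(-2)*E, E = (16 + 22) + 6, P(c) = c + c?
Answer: -3988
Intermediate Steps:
P(c) = 2*c
E = 44 (E = 38 + 6 = 44)
r = -176 (r = (2*(-2))*44 = -4*44 = -176)
-3812 + r = -3812 - 176 = -3988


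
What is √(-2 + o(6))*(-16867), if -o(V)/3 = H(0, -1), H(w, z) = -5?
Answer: -16867*√13 ≈ -60815.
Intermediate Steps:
o(V) = 15 (o(V) = -3*(-5) = 15)
√(-2 + o(6))*(-16867) = √(-2 + 15)*(-16867) = √13*(-16867) = -16867*√13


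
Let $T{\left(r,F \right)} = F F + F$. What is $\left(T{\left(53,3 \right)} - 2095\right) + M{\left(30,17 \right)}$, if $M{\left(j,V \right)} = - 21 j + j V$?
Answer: $-2203$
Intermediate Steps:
$M{\left(j,V \right)} = - 21 j + V j$
$T{\left(r,F \right)} = F + F^{2}$ ($T{\left(r,F \right)} = F^{2} + F = F + F^{2}$)
$\left(T{\left(53,3 \right)} - 2095\right) + M{\left(30,17 \right)} = \left(3 \left(1 + 3\right) - 2095\right) + 30 \left(-21 + 17\right) = \left(3 \cdot 4 - 2095\right) + 30 \left(-4\right) = \left(12 - 2095\right) - 120 = -2083 - 120 = -2203$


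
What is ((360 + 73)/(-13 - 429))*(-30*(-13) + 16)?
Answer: -87899/221 ≈ -397.73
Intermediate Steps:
((360 + 73)/(-13 - 429))*(-30*(-13) + 16) = (433/(-442))*(390 + 16) = (433*(-1/442))*406 = -433/442*406 = -87899/221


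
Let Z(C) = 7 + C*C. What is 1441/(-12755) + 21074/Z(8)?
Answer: 268696559/905605 ≈ 296.70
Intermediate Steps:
Z(C) = 7 + C²
1441/(-12755) + 21074/Z(8) = 1441/(-12755) + 21074/(7 + 8²) = 1441*(-1/12755) + 21074/(7 + 64) = -1441/12755 + 21074/71 = 268696559/905605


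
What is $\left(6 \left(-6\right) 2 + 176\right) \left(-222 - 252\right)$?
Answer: $-49296$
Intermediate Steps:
$\left(6 \left(-6\right) 2 + 176\right) \left(-222 - 252\right) = \left(\left(-36\right) 2 + 176\right) \left(-474\right) = \left(-72 + 176\right) \left(-474\right) = 104 \left(-474\right) = -49296$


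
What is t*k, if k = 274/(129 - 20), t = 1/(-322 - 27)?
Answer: -274/38041 ≈ -0.0072028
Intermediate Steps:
t = -1/349 (t = 1/(-349) = -1/349 ≈ -0.0028653)
k = 274/109 ≈ 2.5138
t*k = -1/349*274/109 = -274/38041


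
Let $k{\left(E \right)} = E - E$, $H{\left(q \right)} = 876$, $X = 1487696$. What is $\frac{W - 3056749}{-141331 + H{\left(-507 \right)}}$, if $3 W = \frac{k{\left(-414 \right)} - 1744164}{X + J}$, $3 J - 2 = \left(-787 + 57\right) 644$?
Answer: $\frac{2034251466449}{93472100225} \approx 21.763$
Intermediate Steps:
$J = -156706$ ($J = \frac{2}{3} + \frac{\left(-787 + 57\right) 644}{3} = \frac{2}{3} + \frac{\left(-730\right) 644}{3} = \frac{2}{3} + \frac{1}{3} \left(-470120\right) = \frac{2}{3} - \frac{470120}{3} = -156706$)
$k{\left(E \right)} = 0$
$W = - \frac{290694}{665495}$ ($W = \frac{\left(0 - 1744164\right) \frac{1}{1487696 - 156706}}{3} = \frac{\left(-1744164\right) \frac{1}{1330990}}{3} = \frac{1}{3} \left(- \frac{872082}{665495}\right) = - \frac{290694}{665495} \approx -0.43681$)
$\frac{W - 3056749}{-141331 + H{\left(-507 \right)}} = \frac{- \frac{290694}{665495} - 3056749}{-141331 + 876} = - \frac{2034251466449}{665495 \left(-140455\right)} = \left(- \frac{2034251466449}{665495}\right) \left(- \frac{1}{140455}\right) = \frac{2034251466449}{93472100225}$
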